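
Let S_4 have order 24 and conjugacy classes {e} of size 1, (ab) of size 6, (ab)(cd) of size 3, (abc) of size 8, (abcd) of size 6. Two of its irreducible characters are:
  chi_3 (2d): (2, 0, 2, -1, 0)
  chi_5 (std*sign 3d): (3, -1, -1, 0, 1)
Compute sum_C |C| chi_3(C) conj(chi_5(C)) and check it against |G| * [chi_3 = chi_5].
Sum = 0; so <chi_3, chi_5> = 0 (distinct irreducibles are orthogonal).

Derivation: Compute term by term over conjugacy classes (|C| * chi_3(C) * conj(chi_5(C))):
  1*(2)*conj(3) + 6*(0)*conj(-1) + 3*(2)*conj(-1) + 8*(-1)*conj(0) + 6*(0)*conj(1)
  = (6) + (0) + (-6) + (0) + (0)
  = 0.
Dividing by |G| = 24 gives 0/24 = 0, matching the row-orthogonality relation <chi_3, chi_5> = [chi_3 = chi_5].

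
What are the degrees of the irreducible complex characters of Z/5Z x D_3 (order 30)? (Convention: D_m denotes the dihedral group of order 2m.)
Dimensions: 1, 1, 1, 1, 1, 1, 1, 1, 1, 1, 2, 2, 2, 2, 2

Details: There are 15 irreducibles (= number of conjugacy classes). Their dimensions d_i satisfy sum d_i^2 = |G| = 30: 1 + 1 + 1 + 1 + 1 + 1 + 1 + 1 + 1 + 1 + 4 + 4 + 4 + 4 + 4 = 30. (For the product with Z/5Z: each of the 5 1-dim characters of Z/5Z tensors with each irrep of D_3, giving 5 copies of each D_3-dimension.)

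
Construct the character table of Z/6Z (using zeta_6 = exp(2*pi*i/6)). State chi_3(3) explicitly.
Character table of Z/6Z (irreps indexed chi_0,...,chi_5 with chi_k(m) = zeta_6^(k*m), zeta_6 = exp(2*pi*i/6)):
  irrep \ class  {0} (size 1)  {1} (size 1)    {2} (size 1)    {3} (size 1)  {4} (size 1)    {5} (size 1)  
  chi_0          1             1               1               1             1               1             
  chi_1          1             exp(I*pi/3)     exp(2*I*pi/3)   -1            exp(-2*I*pi/3)  exp(-I*pi/3)  
  chi_2          1             exp(2*I*pi/3)   exp(-2*I*pi/3)  1             exp(2*I*pi/3)   exp(-2*I*pi/3)
  chi_3          1             -1              1               -1            1               -1            
  chi_4          1             exp(-2*I*pi/3)  exp(2*I*pi/3)   1             exp(-2*I*pi/3)  exp(2*I*pi/3) 
  chi_5          1             exp(-I*pi/3)    exp(-2*I*pi/3)  -1            exp(2*I*pi/3)   exp(I*pi/3)   

Spot check: chi_3(3) = zeta_6^(3*3) = zeta_6^9 = -1.

Working: Z/6Z is abelian, so all 6 irreducible complex representations are 1-dimensional. They are given by chi_k(m) = zeta_6^(k*m) for k = 0,...,5. Row orthogonality: sum_m chi_k(m) conj(chi_l(m)) = 6 * [k = l].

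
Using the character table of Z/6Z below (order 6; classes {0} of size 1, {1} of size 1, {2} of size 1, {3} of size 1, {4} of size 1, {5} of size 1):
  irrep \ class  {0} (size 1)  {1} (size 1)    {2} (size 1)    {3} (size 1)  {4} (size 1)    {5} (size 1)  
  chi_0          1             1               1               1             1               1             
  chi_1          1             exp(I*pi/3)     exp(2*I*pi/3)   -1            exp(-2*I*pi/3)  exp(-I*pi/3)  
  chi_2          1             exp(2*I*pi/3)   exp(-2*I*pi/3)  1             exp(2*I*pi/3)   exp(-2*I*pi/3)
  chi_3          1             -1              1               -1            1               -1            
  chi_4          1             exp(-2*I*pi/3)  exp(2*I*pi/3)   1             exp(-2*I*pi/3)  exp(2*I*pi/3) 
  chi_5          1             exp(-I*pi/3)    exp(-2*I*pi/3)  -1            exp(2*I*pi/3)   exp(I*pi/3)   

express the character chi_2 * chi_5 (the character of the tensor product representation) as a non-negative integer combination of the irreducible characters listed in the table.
chi_2 tensor chi_5 = chi_1 (all other irreducibles have multiplicity 0).

Argument: The character of a tensor product is the pointwise product (chi_2 * chi_5)(C) = chi_2(C) * chi_5(C):
  {0}: (1)*(1), {1}: (exp(2*I*pi/3))*(exp(-I*pi/3)), {2}: (exp(-2*I*pi/3))*(exp(-2*I*pi/3)), {3}: (1)*(-1), {4}: (exp(2*I*pi/3))*(exp(2*I*pi/3)), {5}: (exp(-2*I*pi/3))*(exp(I*pi/3))
so (chi_2 * chi_5) takes values
  {0} -> 1, {1} -> exp(I*pi/3), {2} -> exp(2*I*pi/3), {3} -> -1, {4} -> exp(-2*I*pi/3), {5} -> exp(-I*pi/3).
Now take the inner product of this character with each irreducible chi from the table, <chi_2*chi_5, chi> = (1/6) sum_C |C| (chi_2*chi_5)(C) conj(chi(C)):
  <chi_2*chi_5, chi_0> = (1/6)[1*(1)*conj(1) + 1*(exp(I*pi/3))*conj(1) + 1*(exp(2*I*pi/3))*conj(1) + 1*(-1)*conj(1) + 1*(exp(-2*I*pi/3))*conj(1) + 1*(exp(-I*pi/3))*conj(1)]
      = (1/6)[(1) + (exp(I*pi/3)) + (exp(2*I*pi/3)) + (-1) + (exp(-2*I*pi/3)) + (exp(-I*pi/3))] = 0/6 = 0
  <chi_2*chi_5, chi_1> = (1/6)[1*(1)*conj(1) + 1*(exp(I*pi/3))*conj(exp(I*pi/3)) + 1*(exp(2*I*pi/3))*conj(exp(2*I*pi/3)) + 1*(-1)*conj(-1) + 1*(exp(-2*I*pi/3))*conj(exp(-2*I*pi/3)) + 1*(exp(-I*pi/3))*conj(exp(-I*pi/3))]
      = (1/6)[(1) + (1) + (1) + (1) + (1) + (1)] = 6/6 = 1
  <chi_2*chi_5, chi_2> = (1/6)[1*(1)*conj(1) + 1*(exp(I*pi/3))*conj(exp(2*I*pi/3)) + 1*(exp(2*I*pi/3))*conj(exp(-2*I*pi/3)) + 1*(-1)*conj(1) + 1*(exp(-2*I*pi/3))*conj(exp(2*I*pi/3)) + 1*(exp(-I*pi/3))*conj(exp(-2*I*pi/3))]
      = (1/6)[(1) + (exp(-I*pi/3)) + (exp(-2*I*pi/3)) + (-1) + (exp(2*I*pi/3)) + (exp(I*pi/3))] = 0/6 = 0
  <chi_2*chi_5, chi_3> = (1/6)[1*(1)*conj(1) + 1*(exp(I*pi/3))*conj(-1) + 1*(exp(2*I*pi/3))*conj(1) + 1*(-1)*conj(-1) + 1*(exp(-2*I*pi/3))*conj(1) + 1*(exp(-I*pi/3))*conj(-1)]
      = (1/6)[(1) + (-exp(I*pi/3)) + (exp(2*I*pi/3)) + (1) + (exp(-2*I*pi/3)) + (-exp(-I*pi/3))] = 0/6 = 0
  <chi_2*chi_5, chi_4> = (1/6)[1*(1)*conj(1) + 1*(exp(I*pi/3))*conj(exp(-2*I*pi/3)) + 1*(exp(2*I*pi/3))*conj(exp(2*I*pi/3)) + 1*(-1)*conj(1) + 1*(exp(-2*I*pi/3))*conj(exp(-2*I*pi/3)) + 1*(exp(-I*pi/3))*conj(exp(2*I*pi/3))]
      = (1/6)[(1) + (-1) + (1) + (-1) + (1) + (-1)] = 0/6 = 0
  <chi_2*chi_5, chi_5> = (1/6)[1*(1)*conj(1) + 1*(exp(I*pi/3))*conj(exp(-I*pi/3)) + 1*(exp(2*I*pi/3))*conj(exp(-2*I*pi/3)) + 1*(-1)*conj(-1) + 1*(exp(-2*I*pi/3))*conj(exp(2*I*pi/3)) + 1*(exp(-I*pi/3))*conj(exp(I*pi/3))]
      = (1/6)[(1) + (exp(2*I*pi/3)) + (exp(-2*I*pi/3)) + (1) + (exp(2*I*pi/3)) + (exp(-2*I*pi/3))] = 0/6 = 0
(Exp terms are combined using exp(i*s)*conj(exp(i*t)) = exp(i*(s-t)), and sums of them are collapsed using the identity that for every m > 1 the m distinct m-th roots of unity sum to 0, e.g. 1 + exp(2*I*pi/3) + exp(-2*I*pi/3) = 0.)
Hence the multiplicities are chi_1: 1. Dimension check: dim(chi_2)*dim(chi_5) = 1*1 = 1 and sum (mult * dim) = 1*1 = 1.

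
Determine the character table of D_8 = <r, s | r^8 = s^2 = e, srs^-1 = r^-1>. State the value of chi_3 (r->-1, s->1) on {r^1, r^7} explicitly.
Conjugacy classes: {e} of size 1, {r^4} of size 1, {r^1, r^7} of size 2, {r^2, r^6} of size 2, {r^3, r^5} of size 2, {s, sr^2, ...} of size 4, {sr, sr^3, ...} of size 4.
Character table:
  irrep \ class              {e} (size 1)  {r^4} (size 1)  {r^1, r^7} (size 2)  {r^2, r^6} (size 2)  {r^3, r^5} (size 2)  {s, sr^2, ...} (size 4)  {sr, sr^3, ...} (size 4)
  chi_1 (triv)               1             1               1                    1                    1                    1                        1                       
  chi_2 (sign: r->1, s->-1)  1             1               1                    1                    1                    -1                       -1                      
  chi_3 (r->-1, s->1)        1             1               -1                   1                    -1                   1                        -1                      
  chi_4 (r->-1, s->-1)       1             1               -1                   1                    -1                   -1                       1                       
  chi_5 (2d, j=1)            2             -2              sqrt(2)              0                    -sqrt(2)             0                        0                       
  chi_6 (2d, j=2)            2             2               0                    -2                   0                    0                        0                       
  chi_7 (2d, j=3)            2             -2              -sqrt(2)             0                    sqrt(2)              0                        0                       

Spot check: chi_3 (r->-1, s->1) on {r^1, r^7} = -1.

Derivation: D_8 has order 2*8 = 16 with 7 conjugacy classes, hence 7 irreducibles. Sum of squared dims 1 + 1 + 1 + 1 + 4 + 4 + 4 = 16 = |G|. Linear characters come from the abelianisation; the 2-dimensional irreps have character r^k -> 2*cos(2*pi*j*k/8), reflections -> 0.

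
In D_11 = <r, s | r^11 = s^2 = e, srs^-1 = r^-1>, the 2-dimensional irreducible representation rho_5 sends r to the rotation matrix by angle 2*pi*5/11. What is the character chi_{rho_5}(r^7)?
chi_{rho_5}(r^7) = 2*cos(2*pi*5*7/11) = 2*cos(70*pi/11)

Argument: rho_5(r^7) is rotation by angle 2*pi*5*7/11, whose trace is 2*cos(2*pi*5*7/11) = 2*cos(70*pi/11).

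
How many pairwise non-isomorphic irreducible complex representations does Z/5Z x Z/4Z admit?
20

The number of irreducible complex representations of a finite group equals its number of conjugacy classes. Z/5Z x Z/4Z is abelian of order 20, so every element is its own conjugacy class: 20 classes, so Z/5Z x Z/4Z (order 20) has exactly 20 irreducible complex representations.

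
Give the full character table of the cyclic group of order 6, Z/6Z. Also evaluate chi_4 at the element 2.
Character table of Z/6Z (irreps indexed chi_0,...,chi_5 with chi_k(m) = zeta_6^(k*m), zeta_6 = exp(2*pi*i/6)):
  irrep \ class  {0} (size 1)  {1} (size 1)    {2} (size 1)    {3} (size 1)  {4} (size 1)    {5} (size 1)  
  chi_0          1             1               1               1             1               1             
  chi_1          1             exp(I*pi/3)     exp(2*I*pi/3)   -1            exp(-2*I*pi/3)  exp(-I*pi/3)  
  chi_2          1             exp(2*I*pi/3)   exp(-2*I*pi/3)  1             exp(2*I*pi/3)   exp(-2*I*pi/3)
  chi_3          1             -1              1               -1            1               -1            
  chi_4          1             exp(-2*I*pi/3)  exp(2*I*pi/3)   1             exp(-2*I*pi/3)  exp(2*I*pi/3) 
  chi_5          1             exp(-I*pi/3)    exp(-2*I*pi/3)  -1            exp(2*I*pi/3)   exp(I*pi/3)   

Spot check: chi_4(2) = zeta_6^(4*2) = zeta_6^8 = exp(2*I*pi/3).

Argument: Z/6Z is abelian, so all 6 irreducible complex representations are 1-dimensional. They are given by chi_k(m) = zeta_6^(k*m) for k = 0,...,5. Row orthogonality: sum_m chi_k(m) conj(chi_l(m)) = 6 * [k = l].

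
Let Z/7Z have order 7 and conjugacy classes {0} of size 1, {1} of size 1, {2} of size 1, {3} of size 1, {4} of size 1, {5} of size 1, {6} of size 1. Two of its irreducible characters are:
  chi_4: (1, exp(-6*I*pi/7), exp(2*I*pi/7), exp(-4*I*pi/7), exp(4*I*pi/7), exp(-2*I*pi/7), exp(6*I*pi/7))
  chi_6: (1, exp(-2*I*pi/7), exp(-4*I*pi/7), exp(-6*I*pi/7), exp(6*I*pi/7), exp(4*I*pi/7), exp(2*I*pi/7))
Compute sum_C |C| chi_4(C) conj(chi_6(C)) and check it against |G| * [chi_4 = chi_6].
Sum = 0; so <chi_4, chi_6> = 0 (distinct irreducibles are orthogonal).

Reasoning: Compute term by term over conjugacy classes (|C| * chi_4(C) * conj(chi_6(C))):
  1*(1)*conj(1) + 1*(exp(-6*I*pi/7))*conj(exp(-2*I*pi/7)) + 1*(exp(2*I*pi/7))*conj(exp(-4*I*pi/7)) + 1*(exp(-4*I*pi/7))*conj(exp(-6*I*pi/7)) + 1*(exp(4*I*pi/7))*conj(exp(6*I*pi/7)) + 1*(exp(-2*I*pi/7))*conj(exp(4*I*pi/7)) + 1*(exp(6*I*pi/7))*conj(exp(2*I*pi/7))
  = (1) + (exp(-4*I*pi/7)) + (exp(6*I*pi/7)) + (exp(2*I*pi/7)) + (exp(-2*I*pi/7)) + (exp(-6*I*pi/7)) + (exp(4*I*pi/7))
  = 0.
(Exp terms are combined using exp(i*s)*conj(exp(i*t)) = exp(i*(s-t)), and sums of them are collapsed using the identity that for every m > 1 the m distinct m-th roots of unity sum to 0, e.g. 1 + exp(2*I*pi/3) + exp(-2*I*pi/3) = 0.)
Dividing by |G| = 7 gives 0/7 = 0, matching the row-orthogonality relation <chi_4, chi_6> = [chi_4 = chi_6].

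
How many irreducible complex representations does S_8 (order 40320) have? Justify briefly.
22

Working: The number of irreducible complex representations of a finite group equals its number of conjugacy classes. Conjugacy classes in S_8 correspond to cycle types, i.e. partitions of 8; there are p(8) = 22 of them, so S_8 (order 40320) has exactly 22 irreducible complex representations.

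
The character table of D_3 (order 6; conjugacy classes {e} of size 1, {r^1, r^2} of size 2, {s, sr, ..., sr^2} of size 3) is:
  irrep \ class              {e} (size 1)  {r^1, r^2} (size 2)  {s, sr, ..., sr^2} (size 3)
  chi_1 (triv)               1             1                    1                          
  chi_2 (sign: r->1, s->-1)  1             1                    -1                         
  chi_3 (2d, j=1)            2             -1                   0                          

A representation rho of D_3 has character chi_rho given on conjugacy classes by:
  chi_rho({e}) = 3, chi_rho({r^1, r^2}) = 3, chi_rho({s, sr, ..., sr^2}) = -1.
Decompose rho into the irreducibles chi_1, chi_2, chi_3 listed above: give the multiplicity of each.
Multiplicities: chi_1: 1, chi_2: 2, chi_3: 0.

Details: Use <chi_rho, chi> = (1/|G|) sum_C |C| * chi_rho(C) * conj(chi(C)) with |G| = 6 for each irreducible chi in the table:
  <chi_rho, chi_1> = (1/6)[1*(3)*conj(1) + 2*(3)*conj(1) + 3*(-1)*conj(1)]
      = (1/6)[(3) + (6) + (-3)] = 6/6 = 1
  <chi_rho, chi_2> = (1/6)[1*(3)*conj(1) + 2*(3)*conj(1) + 3*(-1)*conj(-1)]
      = (1/6)[(3) + (6) + (3)] = 12/6 = 2
  <chi_rho, chi_3> = (1/6)[1*(3)*conj(2) + 2*(3)*conj(-1) + 3*(-1)*conj(0)]
      = (1/6)[(6) + (-6) + (0)] = 0/6 = 0
Dimension check: dim(rho) = sum (mult * dim) = 1*1 + 2*1 + 0*2 = 3 = chi_rho(e) = 3.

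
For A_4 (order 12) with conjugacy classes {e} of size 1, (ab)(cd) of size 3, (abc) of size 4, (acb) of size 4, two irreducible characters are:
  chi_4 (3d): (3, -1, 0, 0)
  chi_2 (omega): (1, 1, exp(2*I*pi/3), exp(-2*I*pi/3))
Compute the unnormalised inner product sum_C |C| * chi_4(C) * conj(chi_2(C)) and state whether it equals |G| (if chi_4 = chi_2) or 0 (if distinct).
Sum = 0; so <chi_4, chi_2> = 0 (distinct irreducibles are orthogonal).

Working: Compute term by term over conjugacy classes (|C| * chi_4(C) * conj(chi_2(C))):
  1*(3)*conj(1) + 3*(-1)*conj(1) + 4*(0)*conj(exp(2*I*pi/3)) + 4*(0)*conj(exp(-2*I*pi/3))
  = (3) + (-3) + (0) + (0)
  = 0.
(Exp terms are combined using exp(i*s)*conj(exp(i*t)) = exp(i*(s-t)), and sums of them are collapsed using the identity that for every m > 1 the m distinct m-th roots of unity sum to 0, e.g. 1 + exp(2*I*pi/3) + exp(-2*I*pi/3) = 0.)
Dividing by |G| = 12 gives 0/12 = 0, matching the row-orthogonality relation <chi_4, chi_2> = [chi_4 = chi_2].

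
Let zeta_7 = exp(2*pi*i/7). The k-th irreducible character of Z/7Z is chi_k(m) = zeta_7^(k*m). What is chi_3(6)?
chi_3(6) = zeta_7^18 = exp(-6*I*pi/7)

Solution. chi_3(6) = zeta_7^(3*6) = zeta_7^18. Since zeta_7^7 = 1, this equals zeta_7^4 = exp(2*pi*i*4/7) = exp(-6*I*pi/7).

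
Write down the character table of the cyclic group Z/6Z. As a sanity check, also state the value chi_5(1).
Character table of Z/6Z (irreps indexed chi_0,...,chi_5 with chi_k(m) = zeta_6^(k*m), zeta_6 = exp(2*pi*i/6)):
  irrep \ class  {0} (size 1)  {1} (size 1)    {2} (size 1)    {3} (size 1)  {4} (size 1)    {5} (size 1)  
  chi_0          1             1               1               1             1               1             
  chi_1          1             exp(I*pi/3)     exp(2*I*pi/3)   -1            exp(-2*I*pi/3)  exp(-I*pi/3)  
  chi_2          1             exp(2*I*pi/3)   exp(-2*I*pi/3)  1             exp(2*I*pi/3)   exp(-2*I*pi/3)
  chi_3          1             -1              1               -1            1               -1            
  chi_4          1             exp(-2*I*pi/3)  exp(2*I*pi/3)   1             exp(-2*I*pi/3)  exp(2*I*pi/3) 
  chi_5          1             exp(-I*pi/3)    exp(-2*I*pi/3)  -1            exp(2*I*pi/3)   exp(I*pi/3)   

Spot check: chi_5(1) = zeta_6^(5*1) = zeta_6^5 = exp(-I*pi/3).

Working: Z/6Z is abelian, so all 6 irreducible complex representations are 1-dimensional. They are given by chi_k(m) = zeta_6^(k*m) for k = 0,...,5. Row orthogonality: sum_m chi_k(m) conj(chi_l(m)) = 6 * [k = l].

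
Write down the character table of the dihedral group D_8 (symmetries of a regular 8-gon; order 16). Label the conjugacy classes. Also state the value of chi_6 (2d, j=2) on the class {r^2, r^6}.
Conjugacy classes: {e} of size 1, {r^4} of size 1, {r^1, r^7} of size 2, {r^2, r^6} of size 2, {r^3, r^5} of size 2, {s, sr^2, ...} of size 4, {sr, sr^3, ...} of size 4.
Character table:
  irrep \ class              {e} (size 1)  {r^4} (size 1)  {r^1, r^7} (size 2)  {r^2, r^6} (size 2)  {r^3, r^5} (size 2)  {s, sr^2, ...} (size 4)  {sr, sr^3, ...} (size 4)
  chi_1 (triv)               1             1               1                    1                    1                    1                        1                       
  chi_2 (sign: r->1, s->-1)  1             1               1                    1                    1                    -1                       -1                      
  chi_3 (r->-1, s->1)        1             1               -1                   1                    -1                   1                        -1                      
  chi_4 (r->-1, s->-1)       1             1               -1                   1                    -1                   -1                       1                       
  chi_5 (2d, j=1)            2             -2              sqrt(2)              0                    -sqrt(2)             0                        0                       
  chi_6 (2d, j=2)            2             2               0                    -2                   0                    0                        0                       
  chi_7 (2d, j=3)            2             -2              -sqrt(2)             0                    sqrt(2)              0                        0                       

Spot check: chi_6 (2d, j=2) on {r^2, r^6} = -2.

Proof sketch: D_8 has order 2*8 = 16 with 7 conjugacy classes, hence 7 irreducibles. Sum of squared dims 1 + 1 + 1 + 1 + 4 + 4 + 4 = 16 = |G|. Linear characters come from the abelianisation; the 2-dimensional irreps have character r^k -> 2*cos(2*pi*j*k/8), reflections -> 0.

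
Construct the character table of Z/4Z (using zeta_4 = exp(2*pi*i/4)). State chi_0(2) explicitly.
Character table of Z/4Z (irreps indexed chi_0,...,chi_3 with chi_k(m) = zeta_4^(k*m), zeta_4 = exp(2*pi*i/4)):
  irrep \ class  {0} (size 1)  {1} (size 1)  {2} (size 1)  {3} (size 1)
  chi_0          1             1             1             1           
  chi_1          1             I             -1            -I          
  chi_2          1             -1            1             -1          
  chi_3          1             -I            -1            I           

Spot check: chi_0(2) = zeta_4^(0*2) = zeta_4^0 = 1.

Argument: Z/4Z is abelian, so all 4 irreducible complex representations are 1-dimensional. They are given by chi_k(m) = zeta_4^(k*m) for k = 0,...,3. Row orthogonality: sum_m chi_k(m) conj(chi_l(m)) = 4 * [k = l].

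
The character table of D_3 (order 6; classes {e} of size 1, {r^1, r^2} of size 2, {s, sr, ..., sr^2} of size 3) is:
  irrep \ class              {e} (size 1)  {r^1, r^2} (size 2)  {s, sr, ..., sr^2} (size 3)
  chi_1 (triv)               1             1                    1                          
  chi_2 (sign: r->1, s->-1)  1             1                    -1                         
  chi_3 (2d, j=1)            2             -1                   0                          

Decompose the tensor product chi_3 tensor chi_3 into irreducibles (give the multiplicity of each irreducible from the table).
chi_3 tensor chi_3 = chi_1 + chi_2 + chi_3 (all other irreducibles have multiplicity 0).

Reasoning: The character of a tensor product is the pointwise product (chi_3 * chi_3)(C) = chi_3(C) * chi_3(C):
  {e}: (2)*(2), {r^1, r^2}: (-1)*(-1), {s, sr, ..., sr^2}: (0)*(0)
so (chi_3 * chi_3) takes values
  {e} -> 4, {r^1, r^2} -> 1, {s, sr, ..., sr^2} -> 0.
Now take the inner product of this character with each irreducible chi from the table, <chi_3*chi_3, chi> = (1/6) sum_C |C| (chi_3*chi_3)(C) conj(chi(C)):
  <chi_3*chi_3, chi_1> = (1/6)[1*(4)*conj(1) + 2*(1)*conj(1) + 3*(0)*conj(1)]
      = (1/6)[(4) + (2) + (0)] = 6/6 = 1
  <chi_3*chi_3, chi_2> = (1/6)[1*(4)*conj(1) + 2*(1)*conj(1) + 3*(0)*conj(-1)]
      = (1/6)[(4) + (2) + (0)] = 6/6 = 1
  <chi_3*chi_3, chi_3> = (1/6)[1*(4)*conj(2) + 2*(1)*conj(-1) + 3*(0)*conj(0)]
      = (1/6)[(8) + (-2) + (0)] = 6/6 = 1
Hence the multiplicities are chi_1: 1, chi_2: 1, chi_3: 1. Dimension check: dim(chi_3)*dim(chi_3) = 2*2 = 4 and sum (mult * dim) = 1*1 + 1*1 + 1*2 = 4.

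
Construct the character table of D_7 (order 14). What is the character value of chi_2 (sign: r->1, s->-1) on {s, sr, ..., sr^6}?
Conjugacy classes: {e} of size 1, {r^1, r^6} of size 2, {r^2, r^5} of size 2, {r^3, r^4} of size 2, {s, sr, ..., sr^6} of size 7.
Character table:
  irrep \ class              {e} (size 1)  {r^1, r^6} (size 2)  {r^2, r^5} (size 2)  {r^3, r^4} (size 2)  {s, sr, ..., sr^6} (size 7)
  chi_1 (triv)               1             1                    1                    1                    1                          
  chi_2 (sign: r->1, s->-1)  1             1                    1                    1                    -1                         
  chi_3 (2d, j=1)            2             2*cos(2*pi/7)        -2*cos(3*pi/7)       -2*cos(pi/7)         0                          
  chi_4 (2d, j=2)            2             -2*cos(3*pi/7)       -2*cos(pi/7)         2*cos(2*pi/7)        0                          
  chi_5 (2d, j=3)            2             -2*cos(pi/7)         2*cos(2*pi/7)        -2*cos(3*pi/7)       0                          

Spot check: chi_2 (sign: r->1, s->-1) on {s, sr, ..., sr^6} = -1.

Argument: D_7 has order 2*7 = 14 with 5 conjugacy classes, hence 5 irreducibles. Sum of squared dims 1 + 1 + 4 + 4 + 4 = 14 = |G|. Linear characters come from the abelianisation; the 2-dimensional irreps have character r^k -> 2*cos(2*pi*j*k/7), reflections -> 0.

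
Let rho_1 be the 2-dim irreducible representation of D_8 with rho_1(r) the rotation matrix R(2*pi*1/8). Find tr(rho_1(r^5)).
chi_{rho_1}(r^5) = 2*cos(2*pi*1*5/8) = -sqrt(2)

Why: rho_1(r^5) is rotation by angle 2*pi*1*5/8, whose trace is 2*cos(2*pi*1*5/8) = -sqrt(2).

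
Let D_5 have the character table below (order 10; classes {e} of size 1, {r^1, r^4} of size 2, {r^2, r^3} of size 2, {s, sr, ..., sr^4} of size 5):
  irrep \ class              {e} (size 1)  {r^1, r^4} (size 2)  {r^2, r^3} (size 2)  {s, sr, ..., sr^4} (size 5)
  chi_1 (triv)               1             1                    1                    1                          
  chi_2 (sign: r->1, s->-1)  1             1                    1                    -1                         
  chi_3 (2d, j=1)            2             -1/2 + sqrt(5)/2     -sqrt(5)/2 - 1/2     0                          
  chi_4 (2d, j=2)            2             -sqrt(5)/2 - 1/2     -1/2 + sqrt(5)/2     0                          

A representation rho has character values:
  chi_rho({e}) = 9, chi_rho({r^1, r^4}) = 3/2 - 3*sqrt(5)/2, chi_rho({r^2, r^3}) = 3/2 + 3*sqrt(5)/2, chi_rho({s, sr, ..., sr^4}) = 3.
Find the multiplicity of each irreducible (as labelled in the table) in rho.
Multiplicities: chi_1: 3, chi_2: 0, chi_3: 0, chi_4: 3.

Use <chi_rho, chi> = (1/|G|) sum_C |C| * chi_rho(C) * conj(chi(C)) with |G| = 10 for each irreducible chi in the table:
  <chi_rho, chi_1> = (1/10)[1*(9)*conj(1) + 2*(3/2 - 3*sqrt(5)/2)*conj(1) + 2*(3/2 + 3*sqrt(5)/2)*conj(1) + 5*(3)*conj(1)]
      = (1/10)[(9) + (3 - 3*sqrt(5)) + (3 + 3*sqrt(5)) + (15)] = 30/10 = 3
  <chi_rho, chi_2> = (1/10)[1*(9)*conj(1) + 2*(3/2 - 3*sqrt(5)/2)*conj(1) + 2*(3/2 + 3*sqrt(5)/2)*conj(1) + 5*(3)*conj(-1)]
      = (1/10)[(9) + (3 - 3*sqrt(5)) + (3 + 3*sqrt(5)) + (-15)] = 0/10 = 0
  <chi_rho, chi_3> = (1/10)[1*(9)*conj(2) + 2*(3/2 - 3*sqrt(5)/2)*conj(-1/2 + sqrt(5)/2) + 2*(3/2 + 3*sqrt(5)/2)*conj(-sqrt(5)/2 - 1/2) + 5*(3)*conj(0)]
      = (1/10)[(18) + (-9 + 3*sqrt(5)) + (-9 - 3*sqrt(5)) + (0)] = 0/10 = 0
  <chi_rho, chi_4> = (1/10)[1*(9)*conj(2) + 2*(3/2 - 3*sqrt(5)/2)*conj(-sqrt(5)/2 - 1/2) + 2*(3/2 + 3*sqrt(5)/2)*conj(-1/2 + sqrt(5)/2) + 5*(3)*conj(0)]
      = (1/10)[(18) + (6) + (6) + (0)] = 30/10 = 3
Dimension check: dim(rho) = sum (mult * dim) = 3*1 + 0*1 + 0*2 + 3*2 = 9 = chi_rho(e) = 9.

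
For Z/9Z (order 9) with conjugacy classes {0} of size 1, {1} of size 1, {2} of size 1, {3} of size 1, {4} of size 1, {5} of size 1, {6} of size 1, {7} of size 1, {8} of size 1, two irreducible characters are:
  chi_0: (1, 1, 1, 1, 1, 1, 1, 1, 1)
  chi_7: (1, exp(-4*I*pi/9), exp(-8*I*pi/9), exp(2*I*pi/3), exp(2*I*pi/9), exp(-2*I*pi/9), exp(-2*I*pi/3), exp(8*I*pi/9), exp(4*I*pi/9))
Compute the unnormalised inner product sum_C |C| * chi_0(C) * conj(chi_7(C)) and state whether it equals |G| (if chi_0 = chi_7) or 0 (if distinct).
Sum = 0; so <chi_0, chi_7> = 0 (distinct irreducibles are orthogonal).

Why: Compute term by term over conjugacy classes (|C| * chi_0(C) * conj(chi_7(C))):
  1*(1)*conj(1) + 1*(1)*conj(exp(-4*I*pi/9)) + 1*(1)*conj(exp(-8*I*pi/9)) + 1*(1)*conj(exp(2*I*pi/3)) + 1*(1)*conj(exp(2*I*pi/9)) + 1*(1)*conj(exp(-2*I*pi/9)) + 1*(1)*conj(exp(-2*I*pi/3)) + 1*(1)*conj(exp(8*I*pi/9)) + 1*(1)*conj(exp(4*I*pi/9))
  = (1) + (exp(4*I*pi/9)) + (exp(8*I*pi/9)) + (exp(-2*I*pi/3)) + (exp(-2*I*pi/9)) + (exp(2*I*pi/9)) + (exp(2*I*pi/3)) + (exp(-8*I*pi/9)) + (exp(-4*I*pi/9))
  = 0.
(Exp terms are combined using exp(i*s)*conj(exp(i*t)) = exp(i*(s-t)), and sums of them are collapsed using the identity that for every m > 1 the m distinct m-th roots of unity sum to 0, e.g. 1 + exp(2*I*pi/3) + exp(-2*I*pi/3) = 0.)
Dividing by |G| = 9 gives 0/9 = 0, matching the row-orthogonality relation <chi_0, chi_7> = [chi_0 = chi_7].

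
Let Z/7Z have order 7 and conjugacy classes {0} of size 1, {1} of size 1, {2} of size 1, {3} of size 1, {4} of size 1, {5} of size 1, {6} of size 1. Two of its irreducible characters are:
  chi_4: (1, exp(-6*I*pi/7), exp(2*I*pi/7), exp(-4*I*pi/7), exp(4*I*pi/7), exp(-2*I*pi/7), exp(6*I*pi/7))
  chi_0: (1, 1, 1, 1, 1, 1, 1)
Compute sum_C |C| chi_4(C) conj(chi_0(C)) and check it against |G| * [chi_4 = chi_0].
Sum = 0; so <chi_4, chi_0> = 0 (distinct irreducibles are orthogonal).

Compute term by term over conjugacy classes (|C| * chi_4(C) * conj(chi_0(C))):
  1*(1)*conj(1) + 1*(exp(-6*I*pi/7))*conj(1) + 1*(exp(2*I*pi/7))*conj(1) + 1*(exp(-4*I*pi/7))*conj(1) + 1*(exp(4*I*pi/7))*conj(1) + 1*(exp(-2*I*pi/7))*conj(1) + 1*(exp(6*I*pi/7))*conj(1)
  = (1) + (exp(-6*I*pi/7)) + (exp(2*I*pi/7)) + (exp(-4*I*pi/7)) + (exp(4*I*pi/7)) + (exp(-2*I*pi/7)) + (exp(6*I*pi/7))
  = 0.
(Exp terms are combined using exp(i*s)*conj(exp(i*t)) = exp(i*(s-t)), and sums of them are collapsed using the identity that for every m > 1 the m distinct m-th roots of unity sum to 0, e.g. 1 + exp(2*I*pi/3) + exp(-2*I*pi/3) = 0.)
Dividing by |G| = 7 gives 0/7 = 0, matching the row-orthogonality relation <chi_4, chi_0> = [chi_4 = chi_0].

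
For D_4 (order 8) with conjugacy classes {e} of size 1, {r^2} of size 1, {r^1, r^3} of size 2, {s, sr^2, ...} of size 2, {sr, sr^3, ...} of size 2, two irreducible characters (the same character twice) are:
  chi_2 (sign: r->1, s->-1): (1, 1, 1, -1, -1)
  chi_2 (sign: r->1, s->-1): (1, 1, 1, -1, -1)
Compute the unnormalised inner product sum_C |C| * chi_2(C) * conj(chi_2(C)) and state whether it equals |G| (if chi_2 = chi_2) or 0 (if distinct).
Sum = 8 = |G| = 8; so <chi_2, chi_2> = 1 (norm-1 confirms irreducibility).

Derivation: Compute term by term over conjugacy classes (|C| * chi_2(C) * conj(chi_2(C))):
  1*(1)*conj(1) + 1*(1)*conj(1) + 2*(1)*conj(1) + 2*(-1)*conj(-1) + 2*(-1)*conj(-1)
  = (1) + (1) + (2) + (2) + (2)
  = 8.
Dividing by |G| = 8 gives 8/8 = 1, matching the row-orthogonality relation <chi_2, chi_2> = [chi_2 = chi_2].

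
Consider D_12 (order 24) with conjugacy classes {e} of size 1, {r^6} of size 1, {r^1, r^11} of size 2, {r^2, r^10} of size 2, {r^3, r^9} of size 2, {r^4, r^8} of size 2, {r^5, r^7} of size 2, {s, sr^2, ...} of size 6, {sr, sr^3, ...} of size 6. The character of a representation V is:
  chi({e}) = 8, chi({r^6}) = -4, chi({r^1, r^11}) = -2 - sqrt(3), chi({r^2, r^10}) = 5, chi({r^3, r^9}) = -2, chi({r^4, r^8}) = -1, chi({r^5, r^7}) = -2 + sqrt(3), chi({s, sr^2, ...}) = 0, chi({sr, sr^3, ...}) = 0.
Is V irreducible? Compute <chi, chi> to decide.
Not irreducible (reducible): <chi, chi> = 7 > 1.

Explanation: <chi, chi> = (1/|G|) sum_C |C| * |chi(C)|^2 = (1/24)[1*|8|^2 + 1*|-4|^2 + 2*|-2 - sqrt(3)|^2 + 2*|5|^2 + 2*|-2|^2 + 2*|-1|^2 + 2*|-2 + sqrt(3)|^2 + 6*|0|^2 + 6*|0|^2]
  = (1/24)[(64) + (16) + (8*sqrt(3) + 14) + (50) + (8) + (2) + (14 - 8*sqrt(3)) + (0) + (0)] = 168/24 = 7.
A character is irreducible iff <chi, chi> = 1, so this representation is reducible.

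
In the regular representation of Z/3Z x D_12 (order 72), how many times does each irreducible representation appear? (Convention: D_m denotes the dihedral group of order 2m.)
Each irreducible V_i of dimension d_i appears with multiplicity d_i, i.e. rho_reg = (direct sum over all irreducibles V_i) d_i V_i. The irreducible dimensions for Z/3Z x D_12 are 1, 1, 1, 1, 1, 1, 1, 1, 1, 1, 1, 1, 2, 2, 2, 2, 2, 2, 2, 2, 2, 2, 2, 2, 2, 2, 2: 12 irreducibles of dimension 1, each with multiplicity 1; 15 irreducibles of dimension 2, each with multiplicity 2. Total dimension 12*1*1 + 15*2*2 = 72 = |G|.

Justification: General theorem: in the regular representation of a finite group G, each irreducible appears with multiplicity equal to its dimension. Check: dim(rho_reg) = sum d_i^2 = 1 + 1 + 1 + 1 + 1 + 1 + 1 + 1 + 1 + 1 + 1 + 1 + 4 + 4 + 4 + 4 + 4 + 4 + 4 + 4 + 4 + 4 + 4 + 4 + 4 + 4 + 4 = 72 = |G|.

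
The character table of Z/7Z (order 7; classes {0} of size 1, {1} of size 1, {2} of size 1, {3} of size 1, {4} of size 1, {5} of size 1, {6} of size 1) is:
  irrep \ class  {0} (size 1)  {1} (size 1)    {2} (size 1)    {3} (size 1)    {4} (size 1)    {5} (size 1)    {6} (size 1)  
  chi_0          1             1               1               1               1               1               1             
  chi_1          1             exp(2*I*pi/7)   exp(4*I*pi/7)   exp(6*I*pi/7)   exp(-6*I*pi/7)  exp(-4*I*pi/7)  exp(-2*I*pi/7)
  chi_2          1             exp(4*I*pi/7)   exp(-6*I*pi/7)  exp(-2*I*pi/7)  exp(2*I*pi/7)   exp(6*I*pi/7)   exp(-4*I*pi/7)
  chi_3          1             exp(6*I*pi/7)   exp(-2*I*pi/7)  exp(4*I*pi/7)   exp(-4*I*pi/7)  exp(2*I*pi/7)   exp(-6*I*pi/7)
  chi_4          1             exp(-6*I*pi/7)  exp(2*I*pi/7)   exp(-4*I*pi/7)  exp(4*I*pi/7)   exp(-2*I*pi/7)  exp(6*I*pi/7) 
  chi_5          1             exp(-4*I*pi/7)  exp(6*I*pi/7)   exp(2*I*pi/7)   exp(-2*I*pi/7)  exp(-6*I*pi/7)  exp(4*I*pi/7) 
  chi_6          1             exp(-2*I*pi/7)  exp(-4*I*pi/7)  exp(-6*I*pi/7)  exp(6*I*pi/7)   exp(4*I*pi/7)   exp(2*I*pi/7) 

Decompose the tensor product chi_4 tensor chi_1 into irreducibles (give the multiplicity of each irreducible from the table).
chi_4 tensor chi_1 = chi_5 (all other irreducibles have multiplicity 0).

Reasoning: The character of a tensor product is the pointwise product (chi_4 * chi_1)(C) = chi_4(C) * chi_1(C):
  {0}: (1)*(1), {1}: (exp(-6*I*pi/7))*(exp(2*I*pi/7)), {2}: (exp(2*I*pi/7))*(exp(4*I*pi/7)), {3}: (exp(-4*I*pi/7))*(exp(6*I*pi/7)), {4}: (exp(4*I*pi/7))*(exp(-6*I*pi/7)), {5}: (exp(-2*I*pi/7))*(exp(-4*I*pi/7)), {6}: (exp(6*I*pi/7))*(exp(-2*I*pi/7))
so (chi_4 * chi_1) takes values
  {0} -> 1, {1} -> exp(-4*I*pi/7), {2} -> exp(6*I*pi/7), {3} -> exp(2*I*pi/7), {4} -> exp(-2*I*pi/7), {5} -> exp(-6*I*pi/7), {6} -> exp(4*I*pi/7).
Now take the inner product of this character with each irreducible chi from the table, <chi_4*chi_1, chi> = (1/7) sum_C |C| (chi_4*chi_1)(C) conj(chi(C)):
  <chi_4*chi_1, chi_0> = (1/7)[1*(1)*conj(1) + 1*(exp(-4*I*pi/7))*conj(1) + 1*(exp(6*I*pi/7))*conj(1) + 1*(exp(2*I*pi/7))*conj(1) + 1*(exp(-2*I*pi/7))*conj(1) + 1*(exp(-6*I*pi/7))*conj(1) + 1*(exp(4*I*pi/7))*conj(1)]
      = (1/7)[(1) + (exp(-4*I*pi/7)) + (exp(6*I*pi/7)) + (exp(2*I*pi/7)) + (exp(-2*I*pi/7)) + (exp(-6*I*pi/7)) + (exp(4*I*pi/7))] = 0/7 = 0
  <chi_4*chi_1, chi_1> = (1/7)[1*(1)*conj(1) + 1*(exp(-4*I*pi/7))*conj(exp(2*I*pi/7)) + 1*(exp(6*I*pi/7))*conj(exp(4*I*pi/7)) + 1*(exp(2*I*pi/7))*conj(exp(6*I*pi/7)) + 1*(exp(-2*I*pi/7))*conj(exp(-6*I*pi/7)) + 1*(exp(-6*I*pi/7))*conj(exp(-4*I*pi/7)) + 1*(exp(4*I*pi/7))*conj(exp(-2*I*pi/7))]
      = (1/7)[(1) + (exp(-6*I*pi/7)) + (exp(2*I*pi/7)) + (exp(-4*I*pi/7)) + (exp(4*I*pi/7)) + (exp(-2*I*pi/7)) + (exp(6*I*pi/7))] = 0/7 = 0
  <chi_4*chi_1, chi_2> = (1/7)[1*(1)*conj(1) + 1*(exp(-4*I*pi/7))*conj(exp(4*I*pi/7)) + 1*(exp(6*I*pi/7))*conj(exp(-6*I*pi/7)) + 1*(exp(2*I*pi/7))*conj(exp(-2*I*pi/7)) + 1*(exp(-2*I*pi/7))*conj(exp(2*I*pi/7)) + 1*(exp(-6*I*pi/7))*conj(exp(6*I*pi/7)) + 1*(exp(4*I*pi/7))*conj(exp(-4*I*pi/7))]
      = (1/7)[(1) + (exp(6*I*pi/7)) + (exp(-2*I*pi/7)) + (exp(4*I*pi/7)) + (exp(-4*I*pi/7)) + (exp(2*I*pi/7)) + (exp(-6*I*pi/7))] = 0/7 = 0
  <chi_4*chi_1, chi_3> = (1/7)[1*(1)*conj(1) + 1*(exp(-4*I*pi/7))*conj(exp(6*I*pi/7)) + 1*(exp(6*I*pi/7))*conj(exp(-2*I*pi/7)) + 1*(exp(2*I*pi/7))*conj(exp(4*I*pi/7)) + 1*(exp(-2*I*pi/7))*conj(exp(-4*I*pi/7)) + 1*(exp(-6*I*pi/7))*conj(exp(2*I*pi/7)) + 1*(exp(4*I*pi/7))*conj(exp(-6*I*pi/7))]
      = (1/7)[(1) + (exp(4*I*pi/7)) + (exp(-6*I*pi/7)) + (exp(-2*I*pi/7)) + (exp(2*I*pi/7)) + (exp(6*I*pi/7)) + (exp(-4*I*pi/7))] = 0/7 = 0
  <chi_4*chi_1, chi_4> = (1/7)[1*(1)*conj(1) + 1*(exp(-4*I*pi/7))*conj(exp(-6*I*pi/7)) + 1*(exp(6*I*pi/7))*conj(exp(2*I*pi/7)) + 1*(exp(2*I*pi/7))*conj(exp(-4*I*pi/7)) + 1*(exp(-2*I*pi/7))*conj(exp(4*I*pi/7)) + 1*(exp(-6*I*pi/7))*conj(exp(-2*I*pi/7)) + 1*(exp(4*I*pi/7))*conj(exp(6*I*pi/7))]
      = (1/7)[(1) + (exp(2*I*pi/7)) + (exp(4*I*pi/7)) + (exp(6*I*pi/7)) + (exp(-6*I*pi/7)) + (exp(-4*I*pi/7)) + (exp(-2*I*pi/7))] = 0/7 = 0
  <chi_4*chi_1, chi_5> = (1/7)[1*(1)*conj(1) + 1*(exp(-4*I*pi/7))*conj(exp(-4*I*pi/7)) + 1*(exp(6*I*pi/7))*conj(exp(6*I*pi/7)) + 1*(exp(2*I*pi/7))*conj(exp(2*I*pi/7)) + 1*(exp(-2*I*pi/7))*conj(exp(-2*I*pi/7)) + 1*(exp(-6*I*pi/7))*conj(exp(-6*I*pi/7)) + 1*(exp(4*I*pi/7))*conj(exp(4*I*pi/7))]
      = (1/7)[(1) + (1) + (1) + (1) + (1) + (1) + (1)] = 7/7 = 1
  <chi_4*chi_1, chi_6> = (1/7)[1*(1)*conj(1) + 1*(exp(-4*I*pi/7))*conj(exp(-2*I*pi/7)) + 1*(exp(6*I*pi/7))*conj(exp(-4*I*pi/7)) + 1*(exp(2*I*pi/7))*conj(exp(-6*I*pi/7)) + 1*(exp(-2*I*pi/7))*conj(exp(6*I*pi/7)) + 1*(exp(-6*I*pi/7))*conj(exp(4*I*pi/7)) + 1*(exp(4*I*pi/7))*conj(exp(2*I*pi/7))]
      = (1/7)[(1) + (exp(-2*I*pi/7)) + (exp(-4*I*pi/7)) + (exp(-6*I*pi/7)) + (exp(6*I*pi/7)) + (exp(4*I*pi/7)) + (exp(2*I*pi/7))] = 0/7 = 0
(Exp terms are combined using exp(i*s)*conj(exp(i*t)) = exp(i*(s-t)), and sums of them are collapsed using the identity that for every m > 1 the m distinct m-th roots of unity sum to 0, e.g. 1 + exp(2*I*pi/3) + exp(-2*I*pi/3) = 0.)
Hence the multiplicities are chi_5: 1. Dimension check: dim(chi_4)*dim(chi_1) = 1*1 = 1 and sum (mult * dim) = 1*1 = 1.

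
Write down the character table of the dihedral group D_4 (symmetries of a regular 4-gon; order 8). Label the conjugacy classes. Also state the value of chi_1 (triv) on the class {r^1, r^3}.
Conjugacy classes: {e} of size 1, {r^2} of size 1, {r^1, r^3} of size 2, {s, sr^2, ...} of size 2, {sr, sr^3, ...} of size 2.
Character table:
  irrep \ class              {e} (size 1)  {r^2} (size 1)  {r^1, r^3} (size 2)  {s, sr^2, ...} (size 2)  {sr, sr^3, ...} (size 2)
  chi_1 (triv)               1             1               1                    1                        1                       
  chi_2 (sign: r->1, s->-1)  1             1               1                    -1                       -1                      
  chi_3 (r->-1, s->1)        1             1               -1                   1                        -1                      
  chi_4 (r->-1, s->-1)       1             1               -1                   -1                       1                       
  chi_5 (2d, j=1)            2             -2              0                    0                        0                       

Spot check: chi_1 (triv) on {r^1, r^3} = 1.

D_4 has order 2*4 = 8 with 5 conjugacy classes, hence 5 irreducibles. Sum of squared dims 1 + 1 + 1 + 1 + 4 = 8 = |G|. Linear characters come from the abelianisation; the 2-dimensional irreps have character r^k -> 2*cos(2*pi*j*k/4), reflections -> 0.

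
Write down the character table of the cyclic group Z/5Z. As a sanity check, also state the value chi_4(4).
Character table of Z/5Z (irreps indexed chi_0,...,chi_4 with chi_k(m) = zeta_5^(k*m), zeta_5 = exp(2*pi*i/5)):
  irrep \ class  {0} (size 1)  {1} (size 1)    {2} (size 1)    {3} (size 1)    {4} (size 1)  
  chi_0          1             1               1               1               1             
  chi_1          1             exp(2*I*pi/5)   exp(4*I*pi/5)   exp(-4*I*pi/5)  exp(-2*I*pi/5)
  chi_2          1             exp(4*I*pi/5)   exp(-2*I*pi/5)  exp(2*I*pi/5)   exp(-4*I*pi/5)
  chi_3          1             exp(-4*I*pi/5)  exp(2*I*pi/5)   exp(-2*I*pi/5)  exp(4*I*pi/5) 
  chi_4          1             exp(-2*I*pi/5)  exp(-4*I*pi/5)  exp(4*I*pi/5)   exp(2*I*pi/5) 

Spot check: chi_4(4) = zeta_5^(4*4) = zeta_5^16 = exp(2*I*pi/5).

Justification: Z/5Z is abelian, so all 5 irreducible complex representations are 1-dimensional. They are given by chi_k(m) = zeta_5^(k*m) for k = 0,...,4. Row orthogonality: sum_m chi_k(m) conj(chi_l(m)) = 5 * [k = l].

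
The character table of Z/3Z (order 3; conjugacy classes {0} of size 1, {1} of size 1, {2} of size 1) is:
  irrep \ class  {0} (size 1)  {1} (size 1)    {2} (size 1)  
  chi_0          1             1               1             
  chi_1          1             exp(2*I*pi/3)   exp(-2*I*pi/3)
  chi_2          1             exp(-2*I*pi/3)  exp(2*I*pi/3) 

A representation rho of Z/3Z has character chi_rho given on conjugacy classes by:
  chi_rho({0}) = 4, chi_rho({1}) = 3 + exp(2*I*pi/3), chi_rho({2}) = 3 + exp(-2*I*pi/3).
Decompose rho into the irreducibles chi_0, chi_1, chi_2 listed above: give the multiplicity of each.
Multiplicities: chi_0: 3, chi_1: 1, chi_2: 0.

Derivation: Use <chi_rho, chi> = (1/|G|) sum_C |C| * chi_rho(C) * conj(chi(C)) with |G| = 3 for each irreducible chi in the table:
  <chi_rho, chi_0> = (1/3)[1*(4)*conj(1) + 1*(3 + exp(2*I*pi/3))*conj(1) + 1*(3 + exp(-2*I*pi/3))*conj(1)]
      = (1/3)[(4) + (3 + exp(2*I*pi/3)) + (3 + exp(-2*I*pi/3))] = 9/3 = 3
  <chi_rho, chi_1> = (1/3)[1*(4)*conj(1) + 1*(3 + exp(2*I*pi/3))*conj(exp(2*I*pi/3)) + 1*(3 + exp(-2*I*pi/3))*conj(exp(-2*I*pi/3))]
      = (1/3)[(4) + (1 + 3*exp(-2*I*pi/3)) + (1 + 3*exp(2*I*pi/3))] = 3/3 = 1
  <chi_rho, chi_2> = (1/3)[1*(4)*conj(1) + 1*(3 + exp(2*I*pi/3))*conj(exp(-2*I*pi/3)) + 1*(3 + exp(-2*I*pi/3))*conj(exp(2*I*pi/3))]
      = (1/3)[(4) + (exp(-2*I*pi/3) + 3*exp(2*I*pi/3)) + (3*exp(-2*I*pi/3) + exp(2*I*pi/3))] = 0/3 = 0
(Exp terms are combined using exp(i*s)*conj(exp(i*t)) = exp(i*(s-t)), and sums of them are collapsed using the identity that for every m > 1 the m distinct m-th roots of unity sum to 0, e.g. 1 + exp(2*I*pi/3) + exp(-2*I*pi/3) = 0.)
Dimension check: dim(rho) = sum (mult * dim) = 3*1 + 1*1 + 0*1 = 4 = chi_rho(e) = 4.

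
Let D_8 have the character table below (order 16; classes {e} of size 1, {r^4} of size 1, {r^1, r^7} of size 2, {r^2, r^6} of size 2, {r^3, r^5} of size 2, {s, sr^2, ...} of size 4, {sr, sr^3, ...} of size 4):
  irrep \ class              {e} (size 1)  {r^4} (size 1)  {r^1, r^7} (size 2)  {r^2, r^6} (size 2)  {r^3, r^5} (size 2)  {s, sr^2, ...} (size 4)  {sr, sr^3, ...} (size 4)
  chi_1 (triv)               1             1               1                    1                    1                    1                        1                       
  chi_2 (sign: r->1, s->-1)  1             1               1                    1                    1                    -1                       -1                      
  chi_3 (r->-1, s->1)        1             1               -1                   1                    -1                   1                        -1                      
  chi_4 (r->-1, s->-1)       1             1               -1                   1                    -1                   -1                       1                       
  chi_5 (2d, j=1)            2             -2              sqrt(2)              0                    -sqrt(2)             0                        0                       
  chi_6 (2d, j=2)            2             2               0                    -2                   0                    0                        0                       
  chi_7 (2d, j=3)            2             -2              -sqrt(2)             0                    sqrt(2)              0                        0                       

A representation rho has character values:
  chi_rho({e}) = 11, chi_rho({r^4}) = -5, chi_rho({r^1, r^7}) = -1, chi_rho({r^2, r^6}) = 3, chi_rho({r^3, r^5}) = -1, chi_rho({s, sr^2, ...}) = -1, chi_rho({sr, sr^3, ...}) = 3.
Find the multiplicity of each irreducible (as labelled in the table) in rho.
Multiplicities: chi_1: 1, chi_2: 0, chi_3: 0, chi_4: 2, chi_5: 2, chi_6: 0, chi_7: 2.

Argument: Use <chi_rho, chi> = (1/|G|) sum_C |C| * chi_rho(C) * conj(chi(C)) with |G| = 16 for each irreducible chi in the table:
  <chi_rho, chi_1> = (1/16)[1*(11)*conj(1) + 1*(-5)*conj(1) + 2*(-1)*conj(1) + 2*(3)*conj(1) + 2*(-1)*conj(1) + 4*(-1)*conj(1) + 4*(3)*conj(1)]
      = (1/16)[(11) + (-5) + (-2) + (6) + (-2) + (-4) + (12)] = 16/16 = 1
  <chi_rho, chi_2> = (1/16)[1*(11)*conj(1) + 1*(-5)*conj(1) + 2*(-1)*conj(1) + 2*(3)*conj(1) + 2*(-1)*conj(1) + 4*(-1)*conj(-1) + 4*(3)*conj(-1)]
      = (1/16)[(11) + (-5) + (-2) + (6) + (-2) + (4) + (-12)] = 0/16 = 0
  <chi_rho, chi_3> = (1/16)[1*(11)*conj(1) + 1*(-5)*conj(1) + 2*(-1)*conj(-1) + 2*(3)*conj(1) + 2*(-1)*conj(-1) + 4*(-1)*conj(1) + 4*(3)*conj(-1)]
      = (1/16)[(11) + (-5) + (2) + (6) + (2) + (-4) + (-12)] = 0/16 = 0
  <chi_rho, chi_4> = (1/16)[1*(11)*conj(1) + 1*(-5)*conj(1) + 2*(-1)*conj(-1) + 2*(3)*conj(1) + 2*(-1)*conj(-1) + 4*(-1)*conj(-1) + 4*(3)*conj(1)]
      = (1/16)[(11) + (-5) + (2) + (6) + (2) + (4) + (12)] = 32/16 = 2
  <chi_rho, chi_5> = (1/16)[1*(11)*conj(2) + 1*(-5)*conj(-2) + 2*(-1)*conj(sqrt(2)) + 2*(3)*conj(0) + 2*(-1)*conj(-sqrt(2)) + 4*(-1)*conj(0) + 4*(3)*conj(0)]
      = (1/16)[(22) + (10) + (-2*sqrt(2)) + (0) + (2*sqrt(2)) + (0) + (0)] = 32/16 = 2
  <chi_rho, chi_6> = (1/16)[1*(11)*conj(2) + 1*(-5)*conj(2) + 2*(-1)*conj(0) + 2*(3)*conj(-2) + 2*(-1)*conj(0) + 4*(-1)*conj(0) + 4*(3)*conj(0)]
      = (1/16)[(22) + (-10) + (0) + (-12) + (0) + (0) + (0)] = 0/16 = 0
  <chi_rho, chi_7> = (1/16)[1*(11)*conj(2) + 1*(-5)*conj(-2) + 2*(-1)*conj(-sqrt(2)) + 2*(3)*conj(0) + 2*(-1)*conj(sqrt(2)) + 4*(-1)*conj(0) + 4*(3)*conj(0)]
      = (1/16)[(22) + (10) + (2*sqrt(2)) + (0) + (-2*sqrt(2)) + (0) + (0)] = 32/16 = 2
Dimension check: dim(rho) = sum (mult * dim) = 1*1 + 0*1 + 0*1 + 2*1 + 2*2 + 0*2 + 2*2 = 11 = chi_rho(e) = 11.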